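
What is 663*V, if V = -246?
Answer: -163098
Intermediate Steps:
663*V = 663*(-246) = -163098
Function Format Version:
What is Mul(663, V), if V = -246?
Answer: -163098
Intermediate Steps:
Mul(663, V) = Mul(663, -246) = -163098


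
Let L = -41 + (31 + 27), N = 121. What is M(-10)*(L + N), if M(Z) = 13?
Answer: 1794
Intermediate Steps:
L = 17 (L = -41 + 58 = 17)
M(-10)*(L + N) = 13*(17 + 121) = 13*138 = 1794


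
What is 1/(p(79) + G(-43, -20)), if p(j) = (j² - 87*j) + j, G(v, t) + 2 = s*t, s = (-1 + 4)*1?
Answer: -1/615 ≈ -0.0016260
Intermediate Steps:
s = 3 (s = 3*1 = 3)
G(v, t) = -2 + 3*t
p(j) = j² - 86*j
1/(p(79) + G(-43, -20)) = 1/(79*(-86 + 79) + (-2 + 3*(-20))) = 1/(79*(-7) + (-2 - 60)) = 1/(-553 - 62) = 1/(-615) = -1/615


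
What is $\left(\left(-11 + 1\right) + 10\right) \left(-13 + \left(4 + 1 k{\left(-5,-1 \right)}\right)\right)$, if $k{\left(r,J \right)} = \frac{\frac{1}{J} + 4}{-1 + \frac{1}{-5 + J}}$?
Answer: $0$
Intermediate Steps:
$k{\left(r,J \right)} = \frac{4 + \frac{1}{J}}{-1 + \frac{1}{-5 + J}}$
$\left(\left(-11 + 1\right) + 10\right) \left(-13 + \left(4 + 1 k{\left(-5,-1 \right)}\right)\right) = \left(\left(-11 + 1\right) + 10\right) \left(-13 + \left(4 + 1 \frac{5 - 4 \left(-1\right)^{2} + 19 \left(-1\right)}{\left(-1\right) \left(-6 - 1\right)}\right)\right) = \left(-10 + 10\right) \left(-13 + \left(4 + 1 \left(- \frac{5 - 4 - 19}{-7}\right)\right)\right) = 0 \left(-13 + \left(4 + 1 \left(\left(-1\right) \left(- \frac{1}{7}\right) \left(5 - 4 - 19\right)\right)\right)\right) = 0 \left(-13 + \left(4 + 1 \left(\left(-1\right) \left(- \frac{1}{7}\right) \left(-18\right)\right)\right)\right) = 0 \left(-13 + \left(4 + 1 \left(- \frac{18}{7}\right)\right)\right) = 0 \left(-13 + \left(4 - \frac{18}{7}\right)\right) = 0 \left(-13 + \frac{10}{7}\right) = 0 \left(- \frac{81}{7}\right) = 0$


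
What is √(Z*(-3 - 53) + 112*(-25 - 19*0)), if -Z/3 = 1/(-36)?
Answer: I*√25242/3 ≈ 52.959*I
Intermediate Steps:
Z = 1/12 (Z = -3/(-36) = -3*(-1/36) = 1/12 ≈ 0.083333)
√(Z*(-3 - 53) + 112*(-25 - 19*0)) = √((-3 - 53)/12 + 112*(-25 - 19*0)) = √((1/12)*(-56) + 112*(-25 + 0)) = √(-14/3 + 112*(-25)) = √(-14/3 - 2800) = √(-8414/3) = I*√25242/3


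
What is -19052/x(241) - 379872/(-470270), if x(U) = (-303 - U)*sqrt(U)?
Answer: 189936/235135 + 4763*sqrt(241)/32776 ≈ 3.0637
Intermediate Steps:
x(U) = sqrt(U)*(-303 - U)
-19052/x(241) - 379872/(-470270) = -19052*sqrt(241)/(241*(-303 - 1*241)) - 379872/(-470270) = -19052*sqrt(241)/(241*(-303 - 241)) - 379872*(-1/470270) = -19052*(-sqrt(241)/131104) + 189936/235135 = -(-4763)*sqrt(241)/32776 + 189936/235135 = 4763*sqrt(241)/32776 + 189936/235135 = 189936/235135 + 4763*sqrt(241)/32776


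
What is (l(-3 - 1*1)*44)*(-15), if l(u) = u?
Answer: 2640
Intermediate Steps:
(l(-3 - 1*1)*44)*(-15) = ((-3 - 1*1)*44)*(-15) = ((-3 - 1)*44)*(-15) = -4*44*(-15) = -176*(-15) = 2640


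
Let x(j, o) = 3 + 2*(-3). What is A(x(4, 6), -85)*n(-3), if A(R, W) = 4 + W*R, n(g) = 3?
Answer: 777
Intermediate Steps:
x(j, o) = -3 (x(j, o) = 3 - 6 = -3)
A(R, W) = 4 + R*W
A(x(4, 6), -85)*n(-3) = (4 - 3*(-85))*3 = (4 + 255)*3 = 259*3 = 777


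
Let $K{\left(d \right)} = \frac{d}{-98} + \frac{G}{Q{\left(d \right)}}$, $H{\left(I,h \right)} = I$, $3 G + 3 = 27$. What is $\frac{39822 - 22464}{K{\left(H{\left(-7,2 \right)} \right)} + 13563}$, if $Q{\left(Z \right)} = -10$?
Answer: $\frac{405020}{316453} \approx 1.2799$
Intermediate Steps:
$G = 8$ ($G = -1 + \frac{1}{3} \cdot 27 = -1 + 9 = 8$)
$K{\left(d \right)} = - \frac{4}{5} - \frac{d}{98}$ ($K{\left(d \right)} = \frac{d}{-98} + \frac{8}{-10} = d \left(- \frac{1}{98}\right) + 8 \left(- \frac{1}{10}\right) = - \frac{d}{98} - \frac{4}{5} = - \frac{4}{5} - \frac{d}{98}$)
$\frac{39822 - 22464}{K{\left(H{\left(-7,2 \right)} \right)} + 13563} = \frac{39822 - 22464}{\left(- \frac{4}{5} - - \frac{1}{14}\right) + 13563} = \frac{17358}{\left(- \frac{4}{5} + \frac{1}{14}\right) + 13563} = \frac{17358}{- \frac{51}{70} + 13563} = \frac{17358}{\frac{949359}{70}} = 17358 \cdot \frac{70}{949359} = \frac{405020}{316453}$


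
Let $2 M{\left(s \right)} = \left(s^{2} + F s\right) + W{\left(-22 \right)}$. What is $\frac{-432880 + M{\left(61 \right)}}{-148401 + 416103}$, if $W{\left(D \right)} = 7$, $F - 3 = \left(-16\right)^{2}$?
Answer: $- \frac{846233}{535404} \approx -1.5806$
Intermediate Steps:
$F = 259$ ($F = 3 + \left(-16\right)^{2} = 3 + 256 = 259$)
$M{\left(s \right)} = \frac{7}{2} + \frac{s^{2}}{2} + \frac{259 s}{2}$ ($M{\left(s \right)} = \frac{\left(s^{2} + 259 s\right) + 7}{2} = \frac{7 + s^{2} + 259 s}{2} = \frac{7}{2} + \frac{s^{2}}{2} + \frac{259 s}{2}$)
$\frac{-432880 + M{\left(61 \right)}}{-148401 + 416103} = \frac{-432880 + \left(\frac{7}{2} + \frac{61^{2}}{2} + \frac{259}{2} \cdot 61\right)}{-148401 + 416103} = \frac{-432880 + \left(\frac{7}{2} + \frac{1}{2} \cdot 3721 + \frac{15799}{2}\right)}{267702} = \left(-432880 + \left(\frac{7}{2} + \frac{3721}{2} + \frac{15799}{2}\right)\right) \frac{1}{267702} = \left(-432880 + \frac{19527}{2}\right) \frac{1}{267702} = \left(- \frac{846233}{2}\right) \frac{1}{267702} = - \frac{846233}{535404}$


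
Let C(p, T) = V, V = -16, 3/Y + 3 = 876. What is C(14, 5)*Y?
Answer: -16/291 ≈ -0.054983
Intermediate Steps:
Y = 1/291 (Y = 3/(-3 + 876) = 3/873 = 3*(1/873) = 1/291 ≈ 0.0034364)
C(p, T) = -16
C(14, 5)*Y = -16*1/291 = -16/291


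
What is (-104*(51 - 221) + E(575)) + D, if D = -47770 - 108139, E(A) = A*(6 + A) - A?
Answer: 195271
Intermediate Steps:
E(A) = -A + A*(6 + A)
D = -155909
(-104*(51 - 221) + E(575)) + D = (-104*(51 - 221) + 575*(5 + 575)) - 155909 = (-104*(-170) + 575*580) - 155909 = (17680 + 333500) - 155909 = 351180 - 155909 = 195271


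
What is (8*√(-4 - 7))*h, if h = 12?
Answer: 96*I*√11 ≈ 318.4*I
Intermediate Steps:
(8*√(-4 - 7))*h = (8*√(-4 - 7))*12 = (8*√(-11))*12 = (8*(I*√11))*12 = (8*I*√11)*12 = 96*I*√11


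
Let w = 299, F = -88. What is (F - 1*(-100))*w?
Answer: 3588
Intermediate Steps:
(F - 1*(-100))*w = (-88 - 1*(-100))*299 = (-88 + 100)*299 = 12*299 = 3588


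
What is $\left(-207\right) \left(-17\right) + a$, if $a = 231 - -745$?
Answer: $4495$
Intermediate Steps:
$a = 976$ ($a = 231 + 745 = 976$)
$\left(-207\right) \left(-17\right) + a = \left(-207\right) \left(-17\right) + 976 = 3519 + 976 = 4495$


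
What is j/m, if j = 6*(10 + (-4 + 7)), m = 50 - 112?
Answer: -39/31 ≈ -1.2581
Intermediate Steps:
m = -62
j = 78 (j = 6*(10 + 3) = 6*13 = 78)
j/m = 78/(-62) = 78*(-1/62) = -39/31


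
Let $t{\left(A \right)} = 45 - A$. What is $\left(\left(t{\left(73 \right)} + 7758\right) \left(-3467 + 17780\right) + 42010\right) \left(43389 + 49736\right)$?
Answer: $10307214687500$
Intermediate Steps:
$\left(\left(t{\left(73 \right)} + 7758\right) \left(-3467 + 17780\right) + 42010\right) \left(43389 + 49736\right) = \left(\left(\left(45 - 73\right) + 7758\right) \left(-3467 + 17780\right) + 42010\right) \left(43389 + 49736\right) = \left(\left(\left(45 - 73\right) + 7758\right) 14313 + 42010\right) 93125 = \left(\left(-28 + 7758\right) 14313 + 42010\right) 93125 = \left(7730 \cdot 14313 + 42010\right) 93125 = \left(110639490 + 42010\right) 93125 = 110681500 \cdot 93125 = 10307214687500$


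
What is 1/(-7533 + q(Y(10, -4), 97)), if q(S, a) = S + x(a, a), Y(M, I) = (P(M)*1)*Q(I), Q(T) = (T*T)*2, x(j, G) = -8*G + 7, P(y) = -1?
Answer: -1/8334 ≈ -0.00011999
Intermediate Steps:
x(j, G) = 7 - 8*G
Q(T) = 2*T² (Q(T) = T²*2 = 2*T²)
Y(M, I) = -2*I² (Y(M, I) = (-1*1)*(2*I²) = -2*I²)
q(S, a) = 7 + S - 8*a (q(S, a) = S + (7 - 8*a) = 7 + S - 8*a)
1/(-7533 + q(Y(10, -4), 97)) = 1/(-7533 + (7 - 2*(-4)² - 8*97)) = 1/(-7533 + (7 - 2*16 - 776)) = 1/(-7533 + (7 - 32 - 776)) = 1/(-7533 - 801) = 1/(-8334) = -1/8334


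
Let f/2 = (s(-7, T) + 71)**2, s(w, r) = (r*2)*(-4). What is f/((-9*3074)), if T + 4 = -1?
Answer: -1369/1537 ≈ -0.89070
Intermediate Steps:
T = -5 (T = -4 - 1 = -5)
s(w, r) = -8*r (s(w, r) = (2*r)*(-4) = -8*r)
f = 24642 (f = 2*(-8*(-5) + 71)**2 = 2*(40 + 71)**2 = 2*111**2 = 2*12321 = 24642)
f/((-9*3074)) = 24642/((-9*3074)) = 24642/(-27666) = 24642*(-1/27666) = -1369/1537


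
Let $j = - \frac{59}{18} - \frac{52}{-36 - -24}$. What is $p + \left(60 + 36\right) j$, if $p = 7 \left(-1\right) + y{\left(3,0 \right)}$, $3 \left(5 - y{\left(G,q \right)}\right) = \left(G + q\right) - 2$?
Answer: $99$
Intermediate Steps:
$y{\left(G,q \right)} = \frac{17}{3} - \frac{G}{3} - \frac{q}{3}$ ($y{\left(G,q \right)} = 5 - \frac{\left(G + q\right) - 2}{3} = 5 - \frac{-2 + G + q}{3} = 5 - \left(- \frac{2}{3} + \frac{G}{3} + \frac{q}{3}\right) = \frac{17}{3} - \frac{G}{3} - \frac{q}{3}$)
$j = \frac{19}{18}$ ($j = \left(-59\right) \frac{1}{18} - \frac{52}{-36 + 24} = - \frac{59}{18} - \frac{52}{-12} = - \frac{59}{18} - - \frac{13}{3} = - \frac{59}{18} + \frac{13}{3} = \frac{19}{18} \approx 1.0556$)
$p = - \frac{7}{3}$ ($p = 7 \left(-1\right) - - \frac{14}{3} = -7 + \left(\frac{17}{3} - 1 + 0\right) = -7 + \frac{14}{3} = - \frac{7}{3} \approx -2.3333$)
$p + \left(60 + 36\right) j = - \frac{7}{3} + \left(60 + 36\right) \frac{19}{18} = - \frac{7}{3} + 96 \cdot \frac{19}{18} = - \frac{7}{3} + \frac{304}{3} = 99$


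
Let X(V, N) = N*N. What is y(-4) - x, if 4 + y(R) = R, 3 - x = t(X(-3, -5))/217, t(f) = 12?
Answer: -2375/217 ≈ -10.945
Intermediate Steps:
X(V, N) = N**2
x = 639/217 (x = 3 - 12/217 = 639/217 ≈ 2.9447)
y(R) = -4 + R
y(-4) - x = (-4 - 4) - 1*639/217 = -8 - 639/217 = -2375/217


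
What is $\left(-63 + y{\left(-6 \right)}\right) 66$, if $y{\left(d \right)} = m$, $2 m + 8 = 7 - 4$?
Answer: $-4323$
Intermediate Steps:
$m = - \frac{5}{2}$ ($m = -4 + \frac{7 - 4}{2} = -4 + \frac{1}{2} \cdot 3 = -4 + \frac{3}{2} = - \frac{5}{2} \approx -2.5$)
$y{\left(d \right)} = - \frac{5}{2}$
$\left(-63 + y{\left(-6 \right)}\right) 66 = \left(-63 - \frac{5}{2}\right) 66 = \left(- \frac{131}{2}\right) 66 = -4323$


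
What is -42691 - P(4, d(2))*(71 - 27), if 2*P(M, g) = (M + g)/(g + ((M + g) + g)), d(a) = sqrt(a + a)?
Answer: -213521/5 ≈ -42704.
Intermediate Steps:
d(a) = sqrt(2)*sqrt(a) (d(a) = sqrt(2*a) = sqrt(2)*sqrt(a))
P(M, g) = (M + g)/(2*(M + 3*g)) (P(M, g) = ((M + g)/(g + ((M + g) + g)))/2 = ((M + g)/(g + (M + 2*g)))/2 = ((M + g)/(M + 3*g))/2 = (M + g)/(2*(M + 3*g)))
-42691 - P(4, d(2))*(71 - 27) = -42691 - (4 + sqrt(2)*sqrt(2))/(2*(4 + 3*(sqrt(2)*sqrt(2))))*(71 - 27) = -42691 - (4 + 2)/(2*(4 + 3*2))*44 = -42691 - (1/2)*6/(4 + 6)*44 = -42691 - (1/2)*6/10*44 = -42691 - (1/2)*(1/10)*6*44 = -42691 - 3*44/10 = -42691 - 1*66/5 = -42691 - 66/5 = -213521/5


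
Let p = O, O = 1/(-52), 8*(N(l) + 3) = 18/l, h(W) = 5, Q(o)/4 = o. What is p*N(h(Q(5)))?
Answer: 51/1040 ≈ 0.049038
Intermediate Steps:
Q(o) = 4*o
N(l) = -3 + 9/(4*l) (N(l) = -3 + (18/l)/8 = -3 + 9/(4*l))
O = -1/52 ≈ -0.019231
p = -1/52 ≈ -0.019231
p*N(h(Q(5))) = -(-3 + (9/4)/5)/52 = -(-3 + (9/4)*(1/5))/52 = -(-3 + 9/20)/52 = -1/52*(-51/20) = 51/1040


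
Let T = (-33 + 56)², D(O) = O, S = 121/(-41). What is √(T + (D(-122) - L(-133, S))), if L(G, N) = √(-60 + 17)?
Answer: √(407 - I*√43) ≈ 20.175 - 0.1625*I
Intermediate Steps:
S = -121/41 (S = 121*(-1/41) = -121/41 ≈ -2.9512)
L(G, N) = I*√43 (L(G, N) = √(-43) = I*√43)
T = 529 (T = 23² = 529)
√(T + (D(-122) - L(-133, S))) = √(529 + (-122 - I*√43)) = √(407 - I*√43)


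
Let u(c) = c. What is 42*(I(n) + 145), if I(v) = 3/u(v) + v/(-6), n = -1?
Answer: 5971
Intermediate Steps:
I(v) = 3/v - v/6 (I(v) = 3/v + v/(-6) = 3/v + v*(-⅙) = 3/v - v/6)
42*(I(n) + 145) = 42*((3/(-1) - ⅙*(-1)) + 145) = 42*((3*(-1) + ⅙) + 145) = 42*((-3 + ⅙) + 145) = 42*(-17/6 + 145) = 42*(853/6) = 5971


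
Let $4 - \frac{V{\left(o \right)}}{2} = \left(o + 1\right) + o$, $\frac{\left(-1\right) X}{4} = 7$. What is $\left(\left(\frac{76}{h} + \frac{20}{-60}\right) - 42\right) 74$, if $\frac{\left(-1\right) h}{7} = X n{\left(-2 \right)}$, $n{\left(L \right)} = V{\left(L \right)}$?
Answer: $- \frac{3221405}{1029} \approx -3130.6$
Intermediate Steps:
$X = -28$ ($X = \left(-4\right) 7 = -28$)
$V{\left(o \right)} = 6 - 4 o$ ($V{\left(o \right)} = 8 - 2 \left(\left(o + 1\right) + o\right) = 8 - 2 \left(\left(1 + o\right) + o\right) = 8 - 2 \left(1 + 2 o\right) = 8 - \left(2 + 4 o\right) = 6 - 4 o$)
$n{\left(L \right)} = 6 - 4 L$
$h = 2744$ ($h = - 7 \left(- 28 \left(6 - -8\right)\right) = - 7 \left(- 28 \left(6 + 8\right)\right) = - 7 \left(\left(-28\right) 14\right) = \left(-7\right) \left(-392\right) = 2744$)
$\left(\left(\frac{76}{h} + \frac{20}{-60}\right) - 42\right) 74 = \left(\left(\frac{76}{2744} + \frac{20}{-60}\right) - 42\right) 74 = \left(\left(76 \cdot \frac{1}{2744} + 20 \left(- \frac{1}{60}\right)\right) - 42\right) 74 = \left(\left(\frac{19}{686} - \frac{1}{3}\right) - 42\right) 74 = \left(- \frac{629}{2058} - 42\right) 74 = \left(- \frac{87065}{2058}\right) 74 = - \frac{3221405}{1029}$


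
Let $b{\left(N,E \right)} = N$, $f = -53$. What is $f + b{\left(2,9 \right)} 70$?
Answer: $87$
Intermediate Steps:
$f + b{\left(2,9 \right)} 70 = -53 + 2 \cdot 70 = -53 + 140 = 87$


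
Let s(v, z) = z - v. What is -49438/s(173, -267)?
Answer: 24719/220 ≈ 112.36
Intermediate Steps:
-49438/s(173, -267) = -49438/(-267 - 1*173) = -49438/(-267 - 173) = -49438/(-440) = -49438*(-1/440) = 24719/220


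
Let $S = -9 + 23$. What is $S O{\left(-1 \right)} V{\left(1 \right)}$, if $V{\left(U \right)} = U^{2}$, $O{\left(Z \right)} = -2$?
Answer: $-28$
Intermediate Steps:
$S = 14$
$S O{\left(-1 \right)} V{\left(1 \right)} = 14 \left(-2\right) 1^{2} = \left(-28\right) 1 = -28$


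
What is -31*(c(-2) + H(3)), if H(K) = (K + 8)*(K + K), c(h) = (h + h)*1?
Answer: -1922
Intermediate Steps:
c(h) = 2*h (c(h) = (2*h)*1 = 2*h)
H(K) = 2*K*(8 + K) (H(K) = (8 + K)*(2*K) = 2*K*(8 + K))
-31*(c(-2) + H(3)) = -31*(2*(-2) + 2*3*(8 + 3)) = -31*(-4 + 2*3*11) = -31*(-4 + 66) = -31*62 = -1922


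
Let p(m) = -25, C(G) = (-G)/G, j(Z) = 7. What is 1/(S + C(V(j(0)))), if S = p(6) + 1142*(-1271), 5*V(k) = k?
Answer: -1/1451508 ≈ -6.8894e-7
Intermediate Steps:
V(k) = k/5
C(G) = -1
S = -1451507 (S = -25 + 1142*(-1271) = -25 - 1451482 = -1451507)
1/(S + C(V(j(0)))) = 1/(-1451507 - 1) = 1/(-1451508) = -1/1451508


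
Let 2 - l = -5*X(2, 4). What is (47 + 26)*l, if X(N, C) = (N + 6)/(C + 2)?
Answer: 1898/3 ≈ 632.67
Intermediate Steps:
X(N, C) = (6 + N)/(2 + C)
l = 26/3 (l = 2 - (-5)*(6 + 2)/(2 + 4) = 2 - (-5)*8/6 = 2 - (-5)*(1/6)*8 = 2 - (-5)*4/3 = 2 - 1*(-20/3) = 2 + 20/3 = 26/3 ≈ 8.6667)
(47 + 26)*l = (47 + 26)*(26/3) = 73*(26/3) = 1898/3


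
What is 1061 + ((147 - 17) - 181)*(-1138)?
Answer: 59099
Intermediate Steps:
1061 + ((147 - 17) - 181)*(-1138) = 1061 + (130 - 181)*(-1138) = 1061 - 51*(-1138) = 1061 + 58038 = 59099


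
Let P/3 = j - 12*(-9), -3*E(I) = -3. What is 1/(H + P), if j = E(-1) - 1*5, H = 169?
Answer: 1/481 ≈ 0.0020790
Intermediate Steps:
E(I) = 1 (E(I) = -⅓*(-3) = 1)
j = -4 (j = 1 - 1*5 = 1 - 5 = -4)
P = 312 (P = 3*(-4 - 12*(-9)) = 3*(-4 + 108) = 3*104 = 312)
1/(H + P) = 1/(169 + 312) = 1/481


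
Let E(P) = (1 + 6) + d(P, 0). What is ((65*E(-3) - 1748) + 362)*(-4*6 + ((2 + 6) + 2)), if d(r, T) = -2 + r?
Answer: 17584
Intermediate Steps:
E(P) = 5 + P (E(P) = (1 + 6) + (-2 + P) = 7 + (-2 + P) = 5 + P)
((65*E(-3) - 1748) + 362)*(-4*6 + ((2 + 6) + 2)) = ((65*(5 - 3) - 1748) + 362)*(-4*6 + ((2 + 6) + 2)) = ((65*2 - 1748) + 362)*(-24 + (8 + 2)) = ((130 - 1748) + 362)*(-24 + 10) = (-1618 + 362)*(-14) = -1256*(-14) = 17584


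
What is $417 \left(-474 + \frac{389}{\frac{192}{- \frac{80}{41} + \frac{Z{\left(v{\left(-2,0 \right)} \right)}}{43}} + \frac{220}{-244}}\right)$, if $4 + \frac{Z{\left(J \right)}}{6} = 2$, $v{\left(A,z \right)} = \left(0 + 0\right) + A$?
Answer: $- \frac{1040736404001}{5216129} \approx -1.9952 \cdot 10^{5}$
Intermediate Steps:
$v{\left(A,z \right)} = A$ ($v{\left(A,z \right)} = 0 + A = A$)
$Z{\left(J \right)} = -12$ ($Z{\left(J \right)} = -24 + 6 \cdot 2 = -24 + 12 = -12$)
$417 \left(-474 + \frac{389}{\frac{192}{- \frac{80}{41} + \frac{Z{\left(v{\left(-2,0 \right)} \right)}}{43}} + \frac{220}{-244}}\right) = 417 \left(-474 + \frac{389}{\frac{192}{- \frac{80}{41} - \frac{12}{43}} + \frac{220}{-244}}\right) = 417 \left(-474 + \frac{389}{\frac{192}{\left(-80\right) \frac{1}{41} - \frac{12}{43}} + 220 \left(- \frac{1}{244}\right)}\right) = 417 \left(-474 + \frac{389}{\frac{192}{- \frac{80}{41} - \frac{12}{43}} - \frac{55}{61}}\right) = 417 \left(-474 + \frac{389}{\frac{192}{- \frac{3932}{1763}} - \frac{55}{61}}\right) = 417 \left(-474 + \frac{389}{192 \left(- \frac{1763}{3932}\right) - \frac{55}{61}}\right) = 417 \left(-474 + \frac{389}{- \frac{84624}{983} - \frac{55}{61}}\right) = 417 \left(-474 + \frac{389}{- \frac{5216129}{59963}}\right) = 417 \left(-474 + 389 \left(- \frac{59963}{5216129}\right)\right) = 417 \left(-474 - \frac{23325607}{5216129}\right) = 417 \left(- \frac{2495770753}{5216129}\right) = - \frac{1040736404001}{5216129}$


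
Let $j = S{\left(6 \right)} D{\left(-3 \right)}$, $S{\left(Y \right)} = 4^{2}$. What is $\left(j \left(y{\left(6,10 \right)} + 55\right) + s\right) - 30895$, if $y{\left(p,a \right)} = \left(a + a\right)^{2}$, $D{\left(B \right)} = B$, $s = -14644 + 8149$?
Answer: $-59230$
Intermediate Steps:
$s = -6495$
$y{\left(p,a \right)} = 4 a^{2}$ ($y{\left(p,a \right)} = \left(2 a\right)^{2} = 4 a^{2}$)
$S{\left(Y \right)} = 16$
$j = -48$ ($j = 16 \left(-3\right) = -48$)
$\left(j \left(y{\left(6,10 \right)} + 55\right) + s\right) - 30895 = \left(- 48 \left(4 \cdot 10^{2} + 55\right) - 6495\right) - 30895 = \left(- 48 \left(4 \cdot 100 + 55\right) - 6495\right) - 30895 = \left(- 48 \left(400 + 55\right) - 6495\right) - 30895 = \left(\left(-48\right) 455 - 6495\right) - 30895 = \left(-21840 - 6495\right) - 30895 = -28335 - 30895 = -59230$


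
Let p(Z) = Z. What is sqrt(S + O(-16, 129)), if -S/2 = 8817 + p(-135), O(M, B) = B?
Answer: 3*I*sqrt(1915) ≈ 131.28*I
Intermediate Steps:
S = -17364 (S = -2*(8817 - 135) = -2*8682 = -17364)
sqrt(S + O(-16, 129)) = sqrt(-17364 + 129) = sqrt(-17235) = 3*I*sqrt(1915)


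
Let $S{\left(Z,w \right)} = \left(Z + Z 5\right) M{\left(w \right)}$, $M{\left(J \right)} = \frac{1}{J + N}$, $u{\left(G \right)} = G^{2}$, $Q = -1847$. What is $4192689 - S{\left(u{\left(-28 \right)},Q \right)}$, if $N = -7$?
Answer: $\frac{1295541685}{309} \approx 4.1927 \cdot 10^{6}$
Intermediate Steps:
$M{\left(J \right)} = \frac{1}{-7 + J}$ ($M{\left(J \right)} = \frac{1}{J - 7} = \frac{1}{-7 + J}$)
$S{\left(Z,w \right)} = \frac{6 Z}{-7 + w}$ ($S{\left(Z,w \right)} = \frac{Z + Z 5}{-7 + w} = \frac{Z + 5 Z}{-7 + w} = \frac{6 Z}{-7 + w}$)
$4192689 - S{\left(u{\left(-28 \right)},Q \right)} = 4192689 - \frac{6 \left(-28\right)^{2}}{-7 - 1847} = 4192689 - 6 \cdot 784 \frac{1}{-1854} = 4192689 - 6 \cdot 784 \left(- \frac{1}{1854}\right) = 4192689 - - \frac{784}{309} = 4192689 + \frac{784}{309} = \frac{1295541685}{309}$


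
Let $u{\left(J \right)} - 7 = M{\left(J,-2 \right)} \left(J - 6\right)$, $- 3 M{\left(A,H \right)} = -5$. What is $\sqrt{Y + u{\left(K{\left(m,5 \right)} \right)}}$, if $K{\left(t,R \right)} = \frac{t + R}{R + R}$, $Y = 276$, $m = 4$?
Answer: $\frac{3 \sqrt{122}}{2} \approx 16.568$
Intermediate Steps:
$M{\left(A,H \right)} = \frac{5}{3}$ ($M{\left(A,H \right)} = \left(- \frac{1}{3}\right) \left(-5\right) = \frac{5}{3}$)
$K{\left(t,R \right)} = \frac{R + t}{2 R}$
$u{\left(J \right)} = -3 + \frac{5 J}{3}$ ($u{\left(J \right)} = 7 + \frac{5 \left(J - 6\right)}{3} = 7 + \frac{5 \left(-6 + J\right)}{3} = 7 + \left(-10 + \frac{5 J}{3}\right) = -3 + \frac{5 J}{3}$)
$\sqrt{Y + u{\left(K{\left(m,5 \right)} \right)}} = \sqrt{276 - \left(3 - \frac{5 \frac{5 + 4}{2 \cdot 5}}{3}\right)} = \sqrt{276 - \left(3 - \frac{5 \cdot \frac{1}{2} \cdot \frac{1}{5} \cdot 9}{3}\right)} = \sqrt{276 + \left(-3 + \frac{5}{3} \cdot \frac{9}{10}\right)} = \sqrt{276 + \left(-3 + \frac{3}{2}\right)} = \sqrt{276 - \frac{3}{2}} = \sqrt{\frac{549}{2}} = \frac{3 \sqrt{122}}{2}$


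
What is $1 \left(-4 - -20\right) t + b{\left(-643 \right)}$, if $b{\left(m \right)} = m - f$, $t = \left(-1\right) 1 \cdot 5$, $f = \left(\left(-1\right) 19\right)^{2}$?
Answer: $-1084$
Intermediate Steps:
$f = 361$ ($f = \left(-19\right)^{2} = 361$)
$t = -5$ ($t = \left(-1\right) 5 = -5$)
$b{\left(m \right)} = -361 + m$ ($b{\left(m \right)} = m - 361 = -361 + m$)
$1 \left(-4 - -20\right) t + b{\left(-643 \right)} = 1 \left(-4 - -20\right) \left(-5\right) - 1004 = 1 \left(-4 + 20\right) \left(-5\right) - 1004 = 1 \cdot 16 \left(-5\right) - 1004 = 16 \left(-5\right) - 1004 = -80 - 1004 = -1084$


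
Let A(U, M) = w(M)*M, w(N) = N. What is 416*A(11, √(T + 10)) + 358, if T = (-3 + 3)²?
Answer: 4518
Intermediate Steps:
T = 0 (T = 0² = 0)
A(U, M) = M² (A(U, M) = M*M = M²)
416*A(11, √(T + 10)) + 358 = 416*(√(0 + 10))² + 358 = 416*(√10)² + 358 = 416*10 + 358 = 4160 + 358 = 4518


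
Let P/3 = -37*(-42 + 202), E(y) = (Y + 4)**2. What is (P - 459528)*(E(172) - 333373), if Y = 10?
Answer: 159021383976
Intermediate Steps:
E(y) = 196 (E(y) = (10 + 4)**2 = 14**2 = 196)
P = -17760 (P = 3*(-37*(-42 + 202)) = 3*(-37*160) = 3*(-5920) = -17760)
(P - 459528)*(E(172) - 333373) = (-17760 - 459528)*(196 - 333373) = -477288*(-333177) = 159021383976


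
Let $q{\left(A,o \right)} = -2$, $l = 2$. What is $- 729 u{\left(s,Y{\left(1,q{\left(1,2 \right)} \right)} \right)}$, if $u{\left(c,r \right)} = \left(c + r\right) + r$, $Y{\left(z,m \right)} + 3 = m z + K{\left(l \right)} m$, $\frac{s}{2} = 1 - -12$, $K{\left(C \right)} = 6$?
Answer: $5832$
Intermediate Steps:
$s = 26$ ($s = 2 \left(1 - -12\right) = 2 \left(1 + 12\right) = 2 \cdot 13 = 26$)
$Y{\left(z,m \right)} = -3 + 6 m + m z$ ($Y{\left(z,m \right)} = -3 + \left(m z + 6 m\right) = -3 + \left(6 m + m z\right) = -3 + 6 m + m z$)
$u{\left(c,r \right)} = c + 2 r$
$- 729 u{\left(s,Y{\left(1,q{\left(1,2 \right)} \right)} \right)} = - 729 \left(26 + 2 \left(-3 + 6 \left(-2\right) - 2\right)\right) = - 729 \left(26 + 2 \left(-3 - 12 - 2\right)\right) = - 729 \left(26 + 2 \left(-17\right)\right) = - 729 \left(26 - 34\right) = \left(-729\right) \left(-8\right) = 5832$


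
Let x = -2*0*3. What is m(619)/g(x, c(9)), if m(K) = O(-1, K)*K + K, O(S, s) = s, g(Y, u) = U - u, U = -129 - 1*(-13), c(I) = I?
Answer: -76756/25 ≈ -3070.2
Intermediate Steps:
U = -116 (U = -129 + 13 = -116)
x = 0 (x = 0*3 = 0)
g(Y, u) = -116 - u
m(K) = K + K² (m(K) = K*K + K = K² + K = K + K²)
m(619)/g(x, c(9)) = (619*(1 + 619))/(-116 - 1*9) = (619*620)/(-116 - 9) = 383780/(-125) = 383780*(-1/125) = -76756/25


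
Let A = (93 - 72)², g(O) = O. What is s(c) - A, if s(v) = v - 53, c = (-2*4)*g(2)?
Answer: -510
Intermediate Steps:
A = 441 (A = 21² = 441)
c = -16 (c = -2*4*2 = -8*2 = -16)
s(v) = -53 + v
s(c) - A = (-53 - 16) - 1*441 = -69 - 441 = -510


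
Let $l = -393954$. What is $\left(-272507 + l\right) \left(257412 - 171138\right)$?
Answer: $-57498256314$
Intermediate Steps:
$\left(-272507 + l\right) \left(257412 - 171138\right) = \left(-272507 - 393954\right) \left(257412 - 171138\right) = \left(-666461\right) 86274 = -57498256314$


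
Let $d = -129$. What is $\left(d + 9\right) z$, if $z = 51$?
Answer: $-6120$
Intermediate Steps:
$\left(d + 9\right) z = \left(-129 + 9\right) 51 = \left(-120\right) 51 = -6120$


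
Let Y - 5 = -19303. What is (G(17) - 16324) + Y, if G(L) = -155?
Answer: -35777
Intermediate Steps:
Y = -19298 (Y = 5 - 19303 = -19298)
(G(17) - 16324) + Y = (-155 - 16324) - 19298 = -16479 - 19298 = -35777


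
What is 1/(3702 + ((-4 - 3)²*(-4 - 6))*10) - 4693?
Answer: -5622215/1198 ≈ -4693.0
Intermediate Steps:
1/(3702 + ((-4 - 3)²*(-4 - 6))*10) - 4693 = 1/(3702 + ((-7)²*(-10))*10) - 4693 = 1/(3702 + (49*(-10))*10) - 4693 = 1/(3702 - 490*10) - 4693 = 1/(3702 - 4900) - 4693 = 1/(-1198) - 4693 = -1/1198 - 4693 = -5622215/1198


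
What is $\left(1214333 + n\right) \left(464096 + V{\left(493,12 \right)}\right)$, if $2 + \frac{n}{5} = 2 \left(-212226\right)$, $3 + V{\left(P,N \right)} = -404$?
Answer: $-421000399593$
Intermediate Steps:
$V{\left(P,N \right)} = -407$ ($V{\left(P,N \right)} = -3 - 404 = -407$)
$n = -2122270$ ($n = -10 + 5 \cdot 2 \left(-212226\right) = -10 + 5 \left(-424452\right) = -10 - 2122260 = -2122270$)
$\left(1214333 + n\right) \left(464096 + V{\left(493,12 \right)}\right) = \left(1214333 - 2122270\right) \left(464096 - 407\right) = \left(-907937\right) 463689 = -421000399593$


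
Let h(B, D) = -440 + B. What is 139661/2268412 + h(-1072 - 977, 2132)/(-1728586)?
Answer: 123531063407/1960572612716 ≈ 0.063008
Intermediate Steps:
139661/2268412 + h(-1072 - 977, 2132)/(-1728586) = 139661/2268412 + (-440 + (-1072 - 977))/(-1728586) = 139661*(1/2268412) + (-440 - 2049)*(-1/1728586) = 139661/2268412 - 2489*(-1/1728586) = 139661/2268412 + 2489/1728586 = 123531063407/1960572612716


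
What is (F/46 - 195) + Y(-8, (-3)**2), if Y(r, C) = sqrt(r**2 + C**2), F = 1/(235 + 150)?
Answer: -3453449/17710 + sqrt(145) ≈ -182.96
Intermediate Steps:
F = 1/385 ≈ 0.0025974
Y(r, C) = sqrt(C**2 + r**2)
(F/46 - 195) + Y(-8, (-3)**2) = ((1/385)/46 - 195) + sqrt(((-3)**2)**2 + (-8)**2) = ((1/385)*(1/46) - 195) + sqrt(9**2 + 64) = (1/17710 - 195) + sqrt(81 + 64) = -3453449/17710 + sqrt(145)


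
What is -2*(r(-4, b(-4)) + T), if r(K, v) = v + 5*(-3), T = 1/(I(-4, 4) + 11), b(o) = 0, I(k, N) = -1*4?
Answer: 208/7 ≈ 29.714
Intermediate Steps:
I(k, N) = -4
T = ⅐ (T = 1/(-4 + 11) = 1/7 = ⅐ ≈ 0.14286)
r(K, v) = -15 + v (r(K, v) = v - 15 = -15 + v)
-2*(r(-4, b(-4)) + T) = -2*((-15 + 0) + ⅐) = -2*(-15 + ⅐) = -2*(-104/7) = 208/7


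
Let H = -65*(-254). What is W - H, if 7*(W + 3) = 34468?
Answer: -11589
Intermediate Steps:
W = 4921 (W = -3 + (⅐)*34468 = -3 + 4924 = 4921)
H = 16510
W - H = 4921 - 1*16510 = 4921 - 16510 = -11589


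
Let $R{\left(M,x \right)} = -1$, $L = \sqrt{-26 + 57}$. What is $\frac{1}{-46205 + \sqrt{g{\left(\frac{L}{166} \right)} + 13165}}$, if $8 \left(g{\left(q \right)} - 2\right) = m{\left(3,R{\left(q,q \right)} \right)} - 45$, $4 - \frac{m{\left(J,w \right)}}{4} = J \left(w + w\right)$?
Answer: $- \frac{369640}{17079110869} - \frac{2 \sqrt{210662}}{17079110869} \approx -2.1697 \cdot 10^{-5}$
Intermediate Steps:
$L = \sqrt{31} \approx 5.5678$
$m{\left(J,w \right)} = 16 - 8 J w$ ($m{\left(J,w \right)} = 16 - 4 J \left(w + w\right) = 16 - 4 J 2 w = 16 - 4 \cdot 2 J w = 16 - 8 J w$)
$g{\left(q \right)} = \frac{11}{8}$ ($g{\left(q \right)} = 2 + \frac{\left(16 - 24 \left(-1\right)\right) - 45}{8} = 2 + \frac{\left(16 + 24\right) - 45}{8} = 2 + \frac{40 - 45}{8} = 2 + \frac{1}{8} \left(-5\right) = 2 - \frac{5}{8} = \frac{11}{8}$)
$\frac{1}{-46205 + \sqrt{g{\left(\frac{L}{166} \right)} + 13165}} = \frac{1}{-46205 + \sqrt{\frac{11}{8} + 13165}} = \frac{1}{-46205 + \sqrt{\frac{105331}{8}}} = \frac{1}{-46205 + \frac{\sqrt{210662}}{4}}$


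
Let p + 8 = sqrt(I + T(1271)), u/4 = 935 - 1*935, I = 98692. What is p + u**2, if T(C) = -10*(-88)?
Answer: -8 + 2*sqrt(24893) ≈ 307.55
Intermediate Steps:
T(C) = 880
u = 0 (u = 4*(935 - 1*935) = 4*(935 - 935) = 4*0 = 0)
p = -8 + 2*sqrt(24893) (p = -8 + sqrt(98692 + 880) = -8 + sqrt(99572) = -8 + 2*sqrt(24893) ≈ 307.55)
p + u**2 = (-8 + 2*sqrt(24893)) + 0**2 = (-8 + 2*sqrt(24893)) + 0 = -8 + 2*sqrt(24893)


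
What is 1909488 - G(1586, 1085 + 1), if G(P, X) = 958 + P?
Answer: 1906944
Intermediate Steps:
1909488 - G(1586, 1085 + 1) = 1909488 - (958 + 1586) = 1909488 - 1*2544 = 1909488 - 2544 = 1906944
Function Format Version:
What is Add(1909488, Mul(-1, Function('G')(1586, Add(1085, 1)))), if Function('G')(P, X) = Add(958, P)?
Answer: 1906944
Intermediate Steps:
Add(1909488, Mul(-1, Function('G')(1586, Add(1085, 1)))) = Add(1909488, Mul(-1, Add(958, 1586))) = Add(1909488, Mul(-1, 2544)) = Add(1909488, -2544) = 1906944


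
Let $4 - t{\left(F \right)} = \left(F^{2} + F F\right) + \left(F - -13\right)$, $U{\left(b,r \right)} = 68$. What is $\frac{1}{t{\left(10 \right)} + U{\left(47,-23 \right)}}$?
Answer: $- \frac{1}{151} \approx -0.0066225$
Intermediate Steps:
$t{\left(F \right)} = -9 - F - 2 F^{2}$ ($t{\left(F \right)} = 4 - \left(\left(F^{2} + F F\right) + \left(F - -13\right)\right) = 4 - \left(\left(F^{2} + F^{2}\right) + \left(F + 13\right)\right) = 4 - \left(2 F^{2} + \left(13 + F\right)\right) = 4 - \left(13 + F + 2 F^{2}\right) = -9 - F - 2 F^{2}$)
$\frac{1}{t{\left(10 \right)} + U{\left(47,-23 \right)}} = \frac{1}{\left(-9 - 10 - 2 \cdot 10^{2}\right) + 68} = \frac{1}{\left(-9 - 10 - 200\right) + 68} = \frac{1}{-219 + 68} = \frac{1}{-151} = - \frac{1}{151}$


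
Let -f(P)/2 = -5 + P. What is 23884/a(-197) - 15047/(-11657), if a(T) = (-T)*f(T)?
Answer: 368994106/231939329 ≈ 1.5909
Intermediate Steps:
f(P) = 10 - 2*P (f(P) = -2*(-5 + P) = 10 - 2*P)
a(T) = -T*(10 - 2*T) (a(T) = (-T)*(10 - 2*T) = -T*(10 - 2*T))
23884/a(-197) - 15047/(-11657) = 23884/((2*(-197)*(-5 - 197))) - 15047/(-11657) = 23884/((2*(-197)*(-202))) - 15047*(-1/11657) = 23884/79588 + 15047/11657 = 23884*(1/79588) + 15047/11657 = 5971/19897 + 15047/11657 = 368994106/231939329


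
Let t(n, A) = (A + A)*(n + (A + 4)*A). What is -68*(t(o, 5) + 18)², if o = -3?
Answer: -13045392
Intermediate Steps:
t(n, A) = 2*A*(n + A*(4 + A)) (t(n, A) = (2*A)*(n + (4 + A)*A) = (2*A)*(n + A*(4 + A)) = 2*A*(n + A*(4 + A)))
-68*(t(o, 5) + 18)² = -68*(2*5*(-3 + 5² + 4*5) + 18)² = -68*(2*5*(-3 + 25 + 20) + 18)² = -68*(2*5*42 + 18)² = -68*(420 + 18)² = -68*438² = -68*191844 = -13045392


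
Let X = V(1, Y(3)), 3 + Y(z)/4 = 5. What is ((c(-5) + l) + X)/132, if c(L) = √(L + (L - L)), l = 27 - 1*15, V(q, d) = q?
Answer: 13/132 + I*√5/132 ≈ 0.098485 + 0.01694*I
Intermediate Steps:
Y(z) = 8 (Y(z) = -12 + 4*5 = -12 + 20 = 8)
X = 1
l = 12 (l = 27 - 15 = 12)
c(L) = √L (c(L) = √(L + 0) = √L)
((c(-5) + l) + X)/132 = ((√(-5) + 12) + 1)/132 = ((I*√5 + 12) + 1)/132 = ((12 + I*√5) + 1)/132 = (13 + I*√5)/132 = 13/132 + I*√5/132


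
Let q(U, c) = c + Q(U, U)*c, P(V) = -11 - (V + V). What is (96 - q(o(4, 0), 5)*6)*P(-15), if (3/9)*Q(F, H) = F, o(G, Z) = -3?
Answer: 6384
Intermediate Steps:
Q(F, H) = 3*F
P(V) = -11 - 2*V
q(U, c) = c + 3*U*c (q(U, c) = c + (3*U)*c = c + 3*U*c)
(96 - q(o(4, 0), 5)*6)*P(-15) = (96 - 5*(1 + 3*(-3))*6)*(-11 - 2*(-15)) = (96 - 5*(1 - 9)*6)*(-11 + 30) = (96 - 5*(-8)*6)*19 = (96 - 1*(-40)*6)*19 = (96 + 40*6)*19 = (96 + 240)*19 = 336*19 = 6384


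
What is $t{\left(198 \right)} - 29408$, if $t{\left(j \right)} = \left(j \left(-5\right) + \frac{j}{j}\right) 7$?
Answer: $-36331$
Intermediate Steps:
$t{\left(j \right)} = 7 - 35 j$ ($t{\left(j \right)} = \left(- 5 j + 1\right) 7 = \left(1 - 5 j\right) 7 = 7 - 35 j$)
$t{\left(198 \right)} - 29408 = \left(7 - 6930\right) - 29408 = -6923 - 29408 = -36331$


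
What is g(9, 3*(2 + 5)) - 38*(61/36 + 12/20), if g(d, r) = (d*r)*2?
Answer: 26173/90 ≈ 290.81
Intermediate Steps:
g(d, r) = 2*d*r
g(9, 3*(2 + 5)) - 38*(61/36 + 12/20) = 2*9*(3*(2 + 5)) - 38*(61/36 + 12/20) = 2*9*(3*7) - 38*(61*(1/36) + 12*(1/20)) = 2*9*21 - 38*(61/36 + ⅗) = 378 - 38*413/180 = 378 - 7847/90 = 26173/90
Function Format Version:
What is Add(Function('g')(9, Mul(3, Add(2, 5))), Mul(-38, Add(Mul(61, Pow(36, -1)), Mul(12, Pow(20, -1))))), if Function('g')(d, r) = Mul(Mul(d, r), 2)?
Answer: Rational(26173, 90) ≈ 290.81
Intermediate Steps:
Function('g')(d, r) = Mul(2, d, r)
Add(Function('g')(9, Mul(3, Add(2, 5))), Mul(-38, Add(Mul(61, Pow(36, -1)), Mul(12, Pow(20, -1))))) = Add(Mul(2, 9, Mul(3, Add(2, 5))), Mul(-38, Add(Mul(61, Pow(36, -1)), Mul(12, Pow(20, -1))))) = Add(Mul(2, 9, Mul(3, 7)), Mul(-38, Add(Mul(61, Rational(1, 36)), Mul(12, Rational(1, 20))))) = Add(Mul(2, 9, 21), Mul(-38, Add(Rational(61, 36), Rational(3, 5)))) = Add(378, Mul(-38, Rational(413, 180))) = Add(378, Rational(-7847, 90)) = Rational(26173, 90)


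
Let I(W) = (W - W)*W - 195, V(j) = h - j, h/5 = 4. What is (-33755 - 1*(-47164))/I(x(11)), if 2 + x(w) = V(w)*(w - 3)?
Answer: -13409/195 ≈ -68.764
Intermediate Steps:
h = 20 (h = 5*4 = 20)
V(j) = 20 - j
x(w) = -2 + (-3 + w)*(20 - w) (x(w) = -2 + (20 - w)*(w - 3) = -2 + (20 - w)*(-3 + w) = -2 + (-3 + w)*(20 - w))
I(W) = -195 (I(W) = 0*W - 195 = 0 - 195 = -195)
(-33755 - 1*(-47164))/I(x(11)) = (-33755 - 1*(-47164))/(-195) = (-33755 + 47164)*(-1/195) = 13409*(-1/195) = -13409/195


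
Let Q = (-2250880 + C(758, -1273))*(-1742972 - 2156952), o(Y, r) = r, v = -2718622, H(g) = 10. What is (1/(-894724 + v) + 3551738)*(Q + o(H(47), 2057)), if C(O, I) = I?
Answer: 112720915291162956380389863/3613346 ≈ 3.1196e+19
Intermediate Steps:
Q = 8783225536372 (Q = (-2250880 - 1273)*(-1742972 - 2156952) = -2252153*(-3899924) = 8783225536372)
(1/(-894724 + v) + 3551738)*(Q + o(H(47), 2057)) = (1/(-894724 - 2718622) + 3551738)*(8783225536372 + 2057) = (1/(-3613346) + 3551738)*8783225538429 = (-1/3613346 + 3551738)*8783225538429 = (12833658295347/3613346)*8783225538429 = 112720915291162956380389863/3613346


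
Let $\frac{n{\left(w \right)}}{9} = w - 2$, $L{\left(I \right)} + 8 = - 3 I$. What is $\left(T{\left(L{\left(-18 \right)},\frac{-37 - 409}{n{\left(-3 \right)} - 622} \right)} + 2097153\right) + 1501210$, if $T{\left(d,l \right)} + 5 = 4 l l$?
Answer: $\frac{1600870687926}{444889} \approx 3.5984 \cdot 10^{6}$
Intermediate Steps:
$L{\left(I \right)} = -8 - 3 I$
$n{\left(w \right)} = -18 + 9 w$ ($n{\left(w \right)} = 9 \left(w - 2\right) = 9 \left(-2 + w\right) = -18 + 9 w$)
$T{\left(d,l \right)} = -5 + 4 l^{2}$ ($T{\left(d,l \right)} = -5 + 4 l l = -5 + 4 l^{2}$)
$\left(T{\left(L{\left(-18 \right)},\frac{-37 - 409}{n{\left(-3 \right)} - 622} \right)} + 2097153\right) + 1501210 = \left(\left(-5 + 4 \left(\frac{-37 - 409}{\left(-18 + 9 \left(-3\right)\right) - 622}\right)^{2}\right) + 2097153\right) + 1501210 = \left(\left(-5 + 4 \left(- \frac{446}{\left(-18 - 27\right) - 622}\right)^{2}\right) + 2097153\right) + 1501210 = \left(\left(-5 + 4 \left(- \frac{446}{-45 - 622}\right)^{2}\right) + 2097153\right) + 1501210 = \left(\left(-5 + 4 \left(- \frac{446}{-667}\right)^{2}\right) + 2097153\right) + 1501210 = \left(\left(-5 + 4 \left(\left(-446\right) \left(- \frac{1}{667}\right)\right)^{2}\right) + 2097153\right) + 1501210 = \left(\left(-5 + 4 \left(\frac{446}{667}\right)^{2}\right) + 2097153\right) + 1501210 = \left(\left(-5 + 4 \cdot \frac{198916}{444889}\right) + 2097153\right) + 1501210 = \left(\left(-5 + \frac{795664}{444889}\right) + 2097153\right) + 1501210 = \left(- \frac{1428781}{444889} + 2097153\right) + 1501210 = \frac{932998872236}{444889} + 1501210 = \frac{1600870687926}{444889}$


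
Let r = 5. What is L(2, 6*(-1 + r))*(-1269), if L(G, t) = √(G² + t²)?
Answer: -2538*√145 ≈ -30562.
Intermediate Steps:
L(2, 6*(-1 + r))*(-1269) = √(2² + (6*(-1 + 5))²)*(-1269) = √(4 + (6*4)²)*(-1269) = √(4 + 24²)*(-1269) = √(4 + 576)*(-1269) = √580*(-1269) = (2*√145)*(-1269) = -2538*√145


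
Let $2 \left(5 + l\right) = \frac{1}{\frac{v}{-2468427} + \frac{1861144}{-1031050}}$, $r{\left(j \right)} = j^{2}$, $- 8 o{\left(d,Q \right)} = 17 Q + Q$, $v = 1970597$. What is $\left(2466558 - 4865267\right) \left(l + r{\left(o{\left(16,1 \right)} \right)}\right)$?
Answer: $\frac{72567240582512477}{233511264752} \approx 3.1077 \cdot 10^{5}$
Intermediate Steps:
$o{\left(d,Q \right)} = - \frac{9 Q}{4}$ ($o{\left(d,Q \right)} = - \frac{17 Q + Q}{8} = - \frac{18 Q}{8} = - \frac{9 Q}{4}$)
$l = - \frac{34401946515865}{6625882137338}$ ($l = -5 + \frac{1}{2 \left(\frac{1970597}{-2468427} + \frac{1861144}{-1031050}\right)} = -5 + \frac{1}{2 \left(1970597 \left(- \frac{1}{2468427}\right) + 1861144 \left(- \frac{1}{1031050}\right)\right)} = -5 + \frac{1}{2 \left(- \frac{1970597}{2468427} - \frac{930572}{515525}\right)} = -5 + \frac{1}{2 \left(- \frac{3312941068669}{1272535829175}\right)} = -5 + \frac{1}{2} \left(- \frac{1272535829175}{3312941068669}\right) = -5 - \frac{1272535829175}{6625882137338} = - \frac{34401946515865}{6625882137338} \approx -5.1921$)
$\left(2466558 - 4865267\right) \left(l + r{\left(o{\left(16,1 \right)} \right)}\right) = \left(2466558 - 4865267\right) \left(- \frac{34401946515865}{6625882137338} + \left(\left(- \frac{9}{4}\right) 1\right)^{2}\right) = - 2398709 \left(- \frac{34401946515865}{6625882137338} + \left(- \frac{9}{4}\right)^{2}\right) = - 2398709 \left(- \frac{34401946515865}{6625882137338} + \frac{81}{16}\right) = \left(-2398709\right) \left(- \frac{6867345564731}{53007057098704}\right) = \frac{72567240582512477}{233511264752}$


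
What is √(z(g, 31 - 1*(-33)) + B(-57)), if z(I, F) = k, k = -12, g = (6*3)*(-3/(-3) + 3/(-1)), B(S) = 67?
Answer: √55 ≈ 7.4162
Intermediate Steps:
g = -36 (g = 18*(-3*(-⅓) + 3*(-1)) = 18*(1 - 3) = 18*(-2) = -36)
z(I, F) = -12
√(z(g, 31 - 1*(-33)) + B(-57)) = √(-12 + 67) = √55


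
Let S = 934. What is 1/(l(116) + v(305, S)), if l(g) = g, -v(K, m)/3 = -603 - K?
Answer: 1/2840 ≈ 0.00035211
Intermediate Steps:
v(K, m) = 1809 + 3*K (v(K, m) = -3*(-603 - K) = 1809 + 3*K)
1/(l(116) + v(305, S)) = 1/(116 + (1809 + 3*305)) = 1/(116 + (1809 + 915)) = 1/(116 + 2724) = 1/2840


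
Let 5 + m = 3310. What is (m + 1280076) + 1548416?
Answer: 2831797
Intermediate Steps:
m = 3305 (m = -5 + 3310 = 3305)
(m + 1280076) + 1548416 = (3305 + 1280076) + 1548416 = 1283381 + 1548416 = 2831797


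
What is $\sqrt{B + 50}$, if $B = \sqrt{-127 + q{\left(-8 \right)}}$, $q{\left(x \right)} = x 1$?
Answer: $\sqrt{50 + 3 i \sqrt{15}} \approx 7.118 + 0.81616 i$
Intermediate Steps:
$q{\left(x \right)} = x$
$B = 3 i \sqrt{15}$ ($B = \sqrt{-127 - 8} = \sqrt{-135} = 3 i \sqrt{15} \approx 11.619 i$)
$\sqrt{B + 50} = \sqrt{3 i \sqrt{15} + 50} = \sqrt{50 + 3 i \sqrt{15}}$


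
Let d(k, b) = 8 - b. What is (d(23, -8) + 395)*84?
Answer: 34524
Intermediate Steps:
(d(23, -8) + 395)*84 = ((8 - 1*(-8)) + 395)*84 = ((8 + 8) + 395)*84 = (16 + 395)*84 = 411*84 = 34524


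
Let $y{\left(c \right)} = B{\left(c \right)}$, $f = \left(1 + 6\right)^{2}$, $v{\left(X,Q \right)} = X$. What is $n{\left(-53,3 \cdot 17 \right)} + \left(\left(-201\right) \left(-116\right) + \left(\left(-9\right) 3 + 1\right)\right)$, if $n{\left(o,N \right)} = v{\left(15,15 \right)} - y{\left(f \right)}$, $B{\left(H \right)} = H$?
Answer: $23256$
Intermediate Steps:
$f = 49$ ($f = 7^{2} = 49$)
$y{\left(c \right)} = c$
$n{\left(o,N \right)} = -34$ ($n{\left(o,N \right)} = 15 - 49 = -34$)
$n{\left(-53,3 \cdot 17 \right)} + \left(\left(-201\right) \left(-116\right) + \left(\left(-9\right) 3 + 1\right)\right) = -34 + \left(\left(-201\right) \left(-116\right) + \left(\left(-9\right) 3 + 1\right)\right) = -34 + \left(23316 + \left(-27 + 1\right)\right) = -34 + \left(23316 - 26\right) = -34 + 23290 = 23256$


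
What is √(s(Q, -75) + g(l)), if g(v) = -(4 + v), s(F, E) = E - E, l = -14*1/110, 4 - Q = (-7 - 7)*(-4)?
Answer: I*√11715/55 ≈ 1.9679*I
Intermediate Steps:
Q = -52 (Q = 4 - (-7 - 7)*(-4) = 4 - (-14)*(-4) = 4 - 1*56 = 4 - 56 = -52)
l = -7/55 (l = -14*1/110 = -7/55 ≈ -0.12727)
s(F, E) = 0
g(v) = -4 - v
√(s(Q, -75) + g(l)) = √(0 + (-4 - 1*(-7/55))) = √(0 + (-4 + 7/55)) = √(0 - 213/55) = √(-213/55) = I*√11715/55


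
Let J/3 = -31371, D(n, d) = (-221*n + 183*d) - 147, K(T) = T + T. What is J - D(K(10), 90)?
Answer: -106016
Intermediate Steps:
K(T) = 2*T
D(n, d) = -147 - 221*n + 183*d
J = -94113 (J = 3*(-31371) = -94113)
J - D(K(10), 90) = -94113 - (-147 - 442*10 + 183*90) = -94113 - (-147 - 221*20 + 16470) = -94113 - (-147 - 4420 + 16470) = -94113 - 1*11903 = -94113 - 11903 = -106016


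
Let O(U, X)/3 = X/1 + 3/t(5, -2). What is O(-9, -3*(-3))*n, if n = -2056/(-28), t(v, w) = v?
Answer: 74016/35 ≈ 2114.7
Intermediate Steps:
O(U, X) = 9/5 + 3*X (O(U, X) = 3*(X/1 + 3/5) = 3*(X*1 + 3*(1/5)) = 3*(X + 3/5) = 3*(3/5 + X) = 9/5 + 3*X)
n = 514/7 (n = -2056*(-1/28) = 514/7 ≈ 73.429)
O(-9, -3*(-3))*n = (9/5 + 3*(-3*(-3)))*(514/7) = (9/5 + 3*9)*(514/7) = (9/5 + 27)*(514/7) = (144/5)*(514/7) = 74016/35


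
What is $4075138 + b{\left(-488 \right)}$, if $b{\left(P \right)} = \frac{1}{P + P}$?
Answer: $\frac{3977334687}{976} \approx 4.0751 \cdot 10^{6}$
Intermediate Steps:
$b{\left(P \right)} = \frac{1}{2 P}$
$4075138 + b{\left(-488 \right)} = 4075138 + \frac{1}{2 \left(-488\right)} = 4075138 + \frac{1}{2} \left(- \frac{1}{488}\right) = 4075138 - \frac{1}{976} = \frac{3977334687}{976}$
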